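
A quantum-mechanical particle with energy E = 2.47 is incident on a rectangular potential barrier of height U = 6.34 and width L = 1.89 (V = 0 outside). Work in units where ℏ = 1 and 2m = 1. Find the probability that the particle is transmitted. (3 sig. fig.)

T = 0.00224

Since E < U the interior solution is evanescent with decay constant κ = √(2m(U − E))/ℏ = 1.967.
κL = 3.718, sinh(κL) = 20.58.
The exact tunnelling result is T⁻¹ = 1 + U² sinh²(κL) / [4E(U − E)] = 446.3, so T = 0.00224.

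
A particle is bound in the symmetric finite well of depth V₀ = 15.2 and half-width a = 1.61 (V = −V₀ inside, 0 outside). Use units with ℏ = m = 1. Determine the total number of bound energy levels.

The dimensionless depth is z₀ = a√(2mV₀)/ℏ = 1.61 × √(30.40) = 8.877.
The even/odd transcendental equations gain one root per π/2 in z₀, giving N = 1 + ⌊2z₀/π⌋ = 1 + ⌊5.651⌋ = 6.

N = 6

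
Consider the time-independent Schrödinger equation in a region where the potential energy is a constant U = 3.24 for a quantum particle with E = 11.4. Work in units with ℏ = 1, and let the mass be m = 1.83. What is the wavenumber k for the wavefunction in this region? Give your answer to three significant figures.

k = 5.46

With E > U the solution is oscillatory, ψ ∝ e^{±ikx} with k = √(2m(E − U))/ℏ.
k = √(2 × 1.83 × 8.16) = 5.465.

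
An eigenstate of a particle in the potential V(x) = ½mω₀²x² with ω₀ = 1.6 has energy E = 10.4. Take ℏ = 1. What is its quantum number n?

n = 6

E_n = ℏω₀(n + ½) ⇒ n = E/(ℏω₀) − ½ = 10.4/1.6 − 0.5 = 6.000 → n = 6.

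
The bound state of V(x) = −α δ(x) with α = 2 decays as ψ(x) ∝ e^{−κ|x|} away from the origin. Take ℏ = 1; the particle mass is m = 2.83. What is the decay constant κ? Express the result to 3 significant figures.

κ = 5.66

Integrating the TISE across x = 0 gives the cusp condition ψ'(0⁺) − ψ'(0⁻) = −(2mα/ℏ²)ψ(0).
With ψ ∝ e^{−κ|x|} this yields −2κ = −2mα/ℏ², so κ = mα/ℏ² = 5.660.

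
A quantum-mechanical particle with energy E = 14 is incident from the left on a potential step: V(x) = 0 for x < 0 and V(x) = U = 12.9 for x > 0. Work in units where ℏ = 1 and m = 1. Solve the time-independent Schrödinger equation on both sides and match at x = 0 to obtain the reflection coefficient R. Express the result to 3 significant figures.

R = 0.316

The wavenumbers are k₁ = √(2mE)/ℏ = 5.292 on the left and k₂ = √(2m(E − U))/ℏ = 1.483 on the right.
Continuity of ψ and ψ′ at the step yields the reflection amplitude r = (k₁ − k₂)/(k₁ + k₂) = 0.5621; thus R = |r|² = 0.3160, T = 0.6840.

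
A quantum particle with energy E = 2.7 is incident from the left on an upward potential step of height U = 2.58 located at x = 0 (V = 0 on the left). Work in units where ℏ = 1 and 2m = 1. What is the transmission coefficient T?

T = 0.575

The wavenumbers are k₁ = √(2mE)/ℏ = 1.643 on the left and k₂ = √(2m(E − U))/ℏ = 0.3464 on the right.
Matching ψ and ψ′ at x = 0 gives r = (k₁ − k₂)/(k₁ + k₂), so R = r² = 0.4248 and T = 1 − R = 0.5752.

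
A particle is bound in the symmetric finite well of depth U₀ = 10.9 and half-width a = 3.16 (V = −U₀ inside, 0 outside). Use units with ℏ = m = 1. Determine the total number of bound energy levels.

Define the well-strength parameter z₀ = (a/ℏ)√(2mU₀) = 3.16 × √(2·1·10.9) = 14.75.
The even/odd transcendental equations gain one root per π/2 in z₀, giving N = 1 + ⌊2z₀/π⌋ = 1 + ⌊9.393⌋ = 10.

N = 10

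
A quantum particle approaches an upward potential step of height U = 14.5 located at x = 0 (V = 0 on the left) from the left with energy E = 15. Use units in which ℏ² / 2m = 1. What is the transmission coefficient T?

T = 0.522

On each side the TISE gives plane waves with k = √(2m(E − V))/ℏ: k₁ = √(2·½·15) = 3.873, k₂ = √(2·½·0.5) = 0.7071.
Continuity of ψ and ψ′ at the step yields the reflection amplitude r = (k₁ − k₂)/(k₁ + k₂) = 0.6912; thus R = |r|² = 0.4778, T = 0.5222.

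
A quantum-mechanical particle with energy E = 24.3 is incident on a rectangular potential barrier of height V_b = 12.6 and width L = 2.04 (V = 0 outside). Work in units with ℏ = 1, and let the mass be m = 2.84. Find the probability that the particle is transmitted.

T = 0.919

Above the barrier the interior wavenumber is k₂ = √(2m(E − V_b))/ℏ = 8.152, giving phase k₂L = 16.63.
T = [1 + V_b² sin²(k₂L) / (4E(E − V_b))]⁻¹ = 1/1.089 = 0.919.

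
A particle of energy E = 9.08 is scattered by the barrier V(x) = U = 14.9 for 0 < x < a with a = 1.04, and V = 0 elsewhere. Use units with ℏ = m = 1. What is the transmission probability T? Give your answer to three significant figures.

T = 0.00315

E < U: inside the barrier ψ ∝ e^{±κx} with κ = √(2m(U − E))/ℏ = 3.412.
κa = 3.548, sinh(κa) = 17.36.
The exact tunnelling result is T⁻¹ = 1 + U² sinh²(κa) / [4E(U − E)] = 317.6, so T = 0.00315.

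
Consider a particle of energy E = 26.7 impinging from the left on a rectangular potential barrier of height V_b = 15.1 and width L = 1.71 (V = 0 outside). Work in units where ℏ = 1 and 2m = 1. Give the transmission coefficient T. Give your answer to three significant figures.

Above the barrier the interior wavenumber is k₂ = √(2m(E − V_b))/ℏ = 3.406, giving phase k₂L = 5.824.
T = [1 + V_b² sin²(k₂L) / (4E(E − V_b))]⁻¹ = 1/1.036 = 0.965.

T = 0.965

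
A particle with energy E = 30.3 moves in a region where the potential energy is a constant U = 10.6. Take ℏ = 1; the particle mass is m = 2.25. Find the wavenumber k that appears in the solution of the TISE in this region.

With E > U the solution is oscillatory, ψ ∝ e^{±ikx} with k = √(2m(E − U))/ℏ.
k = √(2 × 2.25 × 19.7) = 9.415.

k = 9.42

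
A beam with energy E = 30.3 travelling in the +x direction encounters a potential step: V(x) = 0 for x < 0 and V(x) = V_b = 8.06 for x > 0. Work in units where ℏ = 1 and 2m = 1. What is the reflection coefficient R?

R = 0.00595

The wavenumbers are k₁ = √(2mE)/ℏ = 5.505 on the left and k₂ = √(2m(E − V_b))/ℏ = 4.716 on the right.
Matching ψ and ψ′ at x = 0 gives r = (k₁ − k₂)/(k₁ + k₂), so R = r² = 0.005954 and T = 1 − R = 0.9940.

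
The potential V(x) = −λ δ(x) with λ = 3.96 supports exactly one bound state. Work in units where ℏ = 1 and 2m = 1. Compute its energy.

The bound state is ψ(x) = √κ e^{−κ|x|}. The derivative jump ψ'(0⁺) − ψ'(0⁻) = −(2mλ/ℏ²)ψ(0) fixes κ = mλ/ℏ² = 1.980.
Then E = −ℏ²κ²/(2m) = −mλ²/(2ℏ²) = -3.920.

E = -3.92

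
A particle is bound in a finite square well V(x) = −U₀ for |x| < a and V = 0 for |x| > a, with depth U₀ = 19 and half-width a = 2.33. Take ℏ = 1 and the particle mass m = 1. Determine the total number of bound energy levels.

N = 10

Define the well-strength parameter z₀ = (a/ℏ)√(2mU₀) = 2.33 × √(2·1·19) = 14.36.
A new bound state (alternating even/odd) appears each time z₀ passes a multiple of π/2, so N = ⌊2z₀/π⌋ + 1 = ⌊9.144⌋ + 1 = 10.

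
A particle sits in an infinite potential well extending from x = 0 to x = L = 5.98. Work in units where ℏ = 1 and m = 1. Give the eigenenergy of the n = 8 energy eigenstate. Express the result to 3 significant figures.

E = 8.83

Requiring ψ(0) = ψ(L) = 0 quantises k = nπ/L, hence E_n = ℏ²k²/2m = n²π²ℏ²/(2mL²).
E_8 = 8² × π² / (2 × 1 × 5.98²) = 8.832.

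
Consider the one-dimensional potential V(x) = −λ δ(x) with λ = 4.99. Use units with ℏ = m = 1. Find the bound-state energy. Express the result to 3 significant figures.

E = -12.5

The bound state is ψ(x) = √κ e^{−κ|x|}. The derivative jump ψ'(0⁺) − ψ'(0⁻) = −(2mλ/ℏ²)ψ(0) fixes κ = mλ/ℏ² = 4.990.
Then E = −ℏ²κ²/(2m) = −mλ²/(2ℏ²) = -12.45.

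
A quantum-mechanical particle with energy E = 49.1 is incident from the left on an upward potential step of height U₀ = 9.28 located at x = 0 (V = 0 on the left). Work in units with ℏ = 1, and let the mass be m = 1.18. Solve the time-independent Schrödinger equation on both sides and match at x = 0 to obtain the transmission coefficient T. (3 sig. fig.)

On each side the TISE gives plane waves with k = √(2m(E − V))/ℏ: k₁ = √(2·1.18·49.1) = 10.76, k₂ = √(2·1.18·39.82) = 9.694.
Matching ψ and ψ′ at x = 0 gives r = (k₁ − k₂)/(k₁ + k₂), so R = r² = 0.002738 and T = 1 − R = 0.9973.

T = 0.997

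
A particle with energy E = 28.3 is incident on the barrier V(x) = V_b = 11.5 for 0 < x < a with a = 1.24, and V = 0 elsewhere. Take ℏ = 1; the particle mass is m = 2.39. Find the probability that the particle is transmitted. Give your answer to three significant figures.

T = 0.936

E > V_b: inside the barrier k₂ = √(2m(E − V_b))/ℏ = 8.961, k₂a = 11.11.
Matching at both interfaces gives T⁻¹ = 1 + V_b² sin²(k₂a) / [4E(E − V_b)] = 1.069, hence T = 0.936.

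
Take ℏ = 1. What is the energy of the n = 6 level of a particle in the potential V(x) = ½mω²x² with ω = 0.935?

E = 6.08

The oscillator eigenvalues are E_n = ℏω(n + ½), so E_6 = 0.935 × 6.5 = 6.078.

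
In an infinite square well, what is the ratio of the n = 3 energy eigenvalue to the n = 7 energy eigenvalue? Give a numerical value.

0.183673

E_n = n²π²ℏ²/(2mL²) so the ratio is n₂²/n₁² = 9/49 = 0.183673.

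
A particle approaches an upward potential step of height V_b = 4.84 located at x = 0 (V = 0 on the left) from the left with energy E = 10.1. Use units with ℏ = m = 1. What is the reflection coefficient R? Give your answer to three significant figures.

The wavenumbers are k₁ = √(2mE)/ℏ = 4.494 on the left and k₂ = √(2m(E − V_b))/ℏ = 3.243 on the right.
Matching ψ and ψ′ at x = 0 gives r = (k₁ − k₂)/(k₁ + k₂), so R = r² = 0.02614 and T = 1 − R = 0.9739.

R = 0.0261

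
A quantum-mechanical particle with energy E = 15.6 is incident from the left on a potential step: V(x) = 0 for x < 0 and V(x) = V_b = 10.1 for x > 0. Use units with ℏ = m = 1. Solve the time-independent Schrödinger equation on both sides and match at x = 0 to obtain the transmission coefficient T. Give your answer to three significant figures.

T = 0.935

On each side the TISE gives plane waves with k = √(2m(E − V))/ℏ: k₁ = √(2·1·15.6) = 5.586, k₂ = √(2·1·5.5) = 3.317.
Continuity of ψ and ψ′ at the step yields the reflection amplitude r = (k₁ − k₂)/(k₁ + k₂) = 0.2549; thus R = |r|² = 0.06497, T = 0.9350.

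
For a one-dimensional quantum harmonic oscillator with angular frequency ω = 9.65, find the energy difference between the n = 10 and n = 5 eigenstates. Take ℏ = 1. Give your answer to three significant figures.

E_n = ℏω(n + ½), so ΔE = (10 − 5) ℏω = 5 × 9.65 = 48.25.

ΔE = 48.3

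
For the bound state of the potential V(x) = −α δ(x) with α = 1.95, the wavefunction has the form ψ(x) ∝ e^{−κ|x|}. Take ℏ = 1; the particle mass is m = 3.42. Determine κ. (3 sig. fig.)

Integrating the TISE across x = 0 gives the cusp condition ψ'(0⁺) − ψ'(0⁻) = −(2mα/ℏ²)ψ(0).
With ψ ∝ e^{−κ|x|} this yields −2κ = −2mα/ℏ², so κ = mα/ℏ² = 6.669.

κ = 6.67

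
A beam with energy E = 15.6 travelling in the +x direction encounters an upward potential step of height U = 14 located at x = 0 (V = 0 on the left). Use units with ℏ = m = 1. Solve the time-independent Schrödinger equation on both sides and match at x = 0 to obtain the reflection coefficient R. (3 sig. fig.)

R = 0.265

The wavenumbers are k₁ = √(2mE)/ℏ = 5.586 on the left and k₂ = √(2m(E − U))/ℏ = 1.789 on the right.
Continuity of ψ and ψ′ at the step yields the reflection amplitude r = (k₁ − k₂)/(k₁ + k₂) = 0.5149; thus R = |r|² = 0.2651, T = 0.7349.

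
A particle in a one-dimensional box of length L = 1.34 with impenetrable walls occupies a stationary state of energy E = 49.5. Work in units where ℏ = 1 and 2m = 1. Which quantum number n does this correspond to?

n = 3

From E_n = n²π²ℏ²/(2mL²) invert to n = √(2mL²E)/(πℏ).
n = (1.34/π) × √(2 × 0.5 × 49.5) = 3.001 → n = 3.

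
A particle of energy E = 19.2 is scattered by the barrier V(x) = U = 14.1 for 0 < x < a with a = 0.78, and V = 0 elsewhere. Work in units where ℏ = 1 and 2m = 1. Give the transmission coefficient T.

Above the barrier the interior wavenumber is k₂ = √(2m(E − U))/ℏ = 2.258, giving phase k₂a = 1.761.
Matching at both interfaces gives T⁻¹ = 1 + U² sin²(k₂a) / [4E(E − U)] = 1.489, hence T = 0.671.

T = 0.671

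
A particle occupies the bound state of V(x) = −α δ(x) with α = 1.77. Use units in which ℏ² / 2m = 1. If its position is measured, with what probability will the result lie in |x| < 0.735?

P = 0.728

The normalised bound state is ψ = √κ e^{−κ|x|} with κ = mα/ℏ² = 0.8850.
P(|x| < d) = ∫_{−d}^{d} κ e^{−2κ|x|} dx = 1 − e^{−2κd} = 1 − e^{−1.301} = 0.7277.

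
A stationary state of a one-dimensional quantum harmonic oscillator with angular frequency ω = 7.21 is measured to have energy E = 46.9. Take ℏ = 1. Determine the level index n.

n = 6

Invert E_n = (n + ½)ℏω: n = E/ℏω − ½ = 6.005, so n = 6.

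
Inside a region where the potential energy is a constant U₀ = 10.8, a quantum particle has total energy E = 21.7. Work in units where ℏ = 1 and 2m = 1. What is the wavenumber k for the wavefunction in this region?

k = 3.30

With E > U₀ the solution is oscillatory, ψ ∝ e^{±ikx} with k = √(2m(E − U₀))/ℏ.
k = √(2 × 0.5 × 10.9) = 3.302.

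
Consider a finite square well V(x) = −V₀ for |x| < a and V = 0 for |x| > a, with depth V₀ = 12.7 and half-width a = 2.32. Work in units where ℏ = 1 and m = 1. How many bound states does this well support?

Define the well-strength parameter z₀ = (a/ℏ)√(2mV₀) = 2.32 × √(2·1·12.7) = 11.69.
A new bound state (alternating even/odd) appears each time z₀ passes a multiple of π/2, so N = ⌊2z₀/π⌋ + 1 = ⌊7.444⌋ + 1 = 8.

N = 8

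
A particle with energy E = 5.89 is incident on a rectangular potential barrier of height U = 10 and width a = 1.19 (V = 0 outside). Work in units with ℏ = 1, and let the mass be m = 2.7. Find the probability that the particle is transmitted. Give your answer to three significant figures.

T = 0.0000523

Since E < U the interior solution is evanescent with decay constant κ = √(2m(U − E))/ℏ = 4.711.
κa = 5.606, sinh(κa) = 136.0.
Matching ψ, ψ′ at both faces gives T = [1 + U² sinh²(κa) / (4E(U − E))]⁻¹ = 1/19120 = 0.0000523.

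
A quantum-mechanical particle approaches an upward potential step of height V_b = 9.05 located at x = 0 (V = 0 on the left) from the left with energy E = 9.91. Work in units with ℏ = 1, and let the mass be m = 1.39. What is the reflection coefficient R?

The wavenumbers are k₁ = √(2mE)/ℏ = 5.249 on the left and k₂ = √(2m(E − V_b))/ℏ = 1.546 on the right.
Matching ψ and ψ′ at x = 0 gives r = (k₁ − k₂)/(k₁ + k₂), so R = r² = 0.2969 and T = 1 − R = 0.7031.

R = 0.297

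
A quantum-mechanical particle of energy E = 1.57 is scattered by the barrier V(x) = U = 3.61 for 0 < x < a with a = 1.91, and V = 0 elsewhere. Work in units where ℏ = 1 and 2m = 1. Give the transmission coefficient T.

T = 0.0167

E < U: inside the barrier ψ ∝ e^{±κx} with κ = √(2m(U − E))/ℏ = 1.428.
κa = 2.728, sinh(κa) = 7.619.
The exact tunnelling result is T⁻¹ = 1 + U² sinh²(κa) / [4E(U − E)] = 60.04, so T = 0.0167.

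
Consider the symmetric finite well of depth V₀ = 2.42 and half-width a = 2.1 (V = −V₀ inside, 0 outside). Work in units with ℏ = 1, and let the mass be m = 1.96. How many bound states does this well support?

N = 5

The dimensionless depth is z₀ = a√(2mV₀)/ℏ = 2.1 × √(9.486) = 6.468.
A new bound state (alternating even/odd) appears each time z₀ passes a multiple of π/2, so N = ⌊2z₀/π⌋ + 1 = ⌊4.118⌋ + 1 = 5.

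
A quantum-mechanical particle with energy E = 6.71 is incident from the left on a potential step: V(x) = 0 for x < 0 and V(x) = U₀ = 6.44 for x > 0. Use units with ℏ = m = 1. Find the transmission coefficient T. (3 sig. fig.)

The wavenumbers are k₁ = √(2mE)/ℏ = 3.663 on the left and k₂ = √(2m(E − U₀))/ℏ = 0.7348 on the right.
Matching ψ and ψ′ at x = 0 gives r = (k₁ − k₂)/(k₁ + k₂), so R = r² = 0.4433 and T = 1 − R = 0.5567.

T = 0.557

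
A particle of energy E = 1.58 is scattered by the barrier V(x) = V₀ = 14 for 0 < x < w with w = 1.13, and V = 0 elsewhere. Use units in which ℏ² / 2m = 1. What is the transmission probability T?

T = 0.000557

Since E < V₀ the interior solution is evanescent with decay constant κ = √(2m(V₀ − E))/ℏ = 3.524.
κw = 3.982, sinh(κw) = 26.81.
Matching ψ, ψ′ at both faces gives T = [1 + V₀² sinh²(κw) / (4E(V₀ − E))]⁻¹ = 1/1796 = 0.000557.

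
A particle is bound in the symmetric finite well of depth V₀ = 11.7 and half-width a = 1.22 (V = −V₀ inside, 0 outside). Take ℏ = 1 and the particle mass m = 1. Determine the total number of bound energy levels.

N = 4

Define the well-strength parameter z₀ = (a/ℏ)√(2mV₀) = 1.22 × √(2·1·11.7) = 5.902.
The even/odd transcendental equations gain one root per π/2 in z₀, giving N = 1 + ⌊2z₀/π⌋ = 1 + ⌊3.757⌋ = 4.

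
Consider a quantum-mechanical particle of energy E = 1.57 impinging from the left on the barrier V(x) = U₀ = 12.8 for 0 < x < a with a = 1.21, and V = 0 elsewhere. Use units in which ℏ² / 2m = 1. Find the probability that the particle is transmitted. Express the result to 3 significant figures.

E < U₀: inside the barrier ψ ∝ e^{±κx} with κ = √(2m(U₀ − E))/ℏ = 3.351.
κa = 4.055, sinh(κa) = 28.83.
Matching ψ, ψ′ at both faces gives T = [1 + U₀² sinh²(κa) / (4E(U₀ − E))]⁻¹ = 1/1932 = 0.000518.

T = 0.000518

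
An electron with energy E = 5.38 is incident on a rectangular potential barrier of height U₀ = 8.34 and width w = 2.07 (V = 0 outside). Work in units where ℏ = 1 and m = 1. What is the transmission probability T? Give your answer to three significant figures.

Since E < U₀ the interior solution is evanescent with decay constant κ = √(2m(U₀ − E))/ℏ = 2.433.
κw = 5.037, sinh(κw) = 76.96.
Matching ψ, ψ′ at both faces gives T = [1 + U₀² sinh²(κw) / (4E(U₀ − E))]⁻¹ = 1/6469 = 0.000155.

T = 0.000155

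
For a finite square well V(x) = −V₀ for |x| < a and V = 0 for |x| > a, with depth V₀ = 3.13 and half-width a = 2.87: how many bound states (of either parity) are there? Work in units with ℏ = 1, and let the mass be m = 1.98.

The dimensionless depth is z₀ = a√(2mV₀)/ℏ = 2.87 × √(12.39) = 10.10.
A new bound state (alternating even/odd) appears each time z₀ passes a multiple of π/2, so N = ⌊2z₀/π⌋ + 1 = ⌊6.433⌋ + 1 = 7.

N = 7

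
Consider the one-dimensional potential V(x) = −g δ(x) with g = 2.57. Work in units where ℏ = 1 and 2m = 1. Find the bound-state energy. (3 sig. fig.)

E = -1.65

For x ≠ 0 the bound state is ψ ∝ e^{−κ|x|}; integrating the TISE across the delta gives the cusp condition 2κ = 2mg/ℏ², so κ = 1.285.
Then E = −ℏ²κ²/(2m) = −mg²/(2ℏ²) = -1.651.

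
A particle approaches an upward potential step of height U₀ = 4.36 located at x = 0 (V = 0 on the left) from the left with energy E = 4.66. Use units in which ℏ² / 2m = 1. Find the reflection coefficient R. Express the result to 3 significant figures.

The wavenumbers are k₁ = √(2mE)/ℏ = 2.159 on the left and k₂ = √(2m(E − U₀))/ℏ = 0.5477 on the right.
Continuity of ψ and ψ′ at the step yields the reflection amplitude r = (k₁ − k₂)/(k₁ + k₂) = 0.5952; thus R = |r|² = 0.3543, T = 0.6457.

R = 0.354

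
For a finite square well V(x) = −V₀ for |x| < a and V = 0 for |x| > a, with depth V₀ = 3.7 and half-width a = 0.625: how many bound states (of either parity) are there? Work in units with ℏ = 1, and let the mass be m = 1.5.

N = 2

The dimensionless depth is z₀ = a√(2mV₀)/ℏ = 0.625 × √(11.10) = 2.082.
A new bound state (alternating even/odd) appears each time z₀ passes a multiple of π/2, so N = ⌊2z₀/π⌋ + 1 = ⌊1.326⌋ + 1 = 2.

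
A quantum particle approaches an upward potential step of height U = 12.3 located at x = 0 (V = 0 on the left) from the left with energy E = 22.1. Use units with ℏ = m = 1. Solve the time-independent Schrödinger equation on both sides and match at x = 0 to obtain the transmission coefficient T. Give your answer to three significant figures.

On each side the TISE gives plane waves with k = √(2m(E − V))/ℏ: k₁ = √(2·1·22.1) = 6.648, k₂ = √(2·1·9.8) = 4.427.
Continuity of ψ and ψ′ at the step yields the reflection amplitude r = (k₁ − k₂)/(k₁ + k₂) = 0.2005; thus R = |r|² = 0.04022, T = 0.9598.

T = 0.960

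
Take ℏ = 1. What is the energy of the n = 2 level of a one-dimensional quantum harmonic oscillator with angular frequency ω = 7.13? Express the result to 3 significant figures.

The oscillator eigenvalues are E_n = ℏω(n + ½), so E_2 = 7.13 × 2.5 = 17.83.

E = 17.8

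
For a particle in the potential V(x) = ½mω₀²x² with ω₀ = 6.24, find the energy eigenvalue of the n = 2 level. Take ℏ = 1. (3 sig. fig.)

E = 15.6

Using E_n = (n + ½)ℏω₀: E_2 = 2.5 × 6.24 = 15.60.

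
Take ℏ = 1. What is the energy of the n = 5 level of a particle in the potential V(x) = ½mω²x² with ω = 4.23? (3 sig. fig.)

The oscillator eigenvalues are E_n = ℏω(n + ½), so E_5 = 4.23 × 5.5 = 23.27.

E = 23.3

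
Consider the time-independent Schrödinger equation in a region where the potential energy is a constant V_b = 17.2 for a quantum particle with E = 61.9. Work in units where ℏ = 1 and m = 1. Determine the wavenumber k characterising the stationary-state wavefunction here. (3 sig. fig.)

With E > V_b the solution is oscillatory, ψ ∝ e^{±ikx} with k = √(2m(E − V_b))/ℏ.
k = √(2 × 1 × 44.7) = 9.455.

k = 9.46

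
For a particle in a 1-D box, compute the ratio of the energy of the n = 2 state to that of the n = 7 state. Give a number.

Since E_n ∝ n², the ratio is (2/7)² = 0.0816327.

0.0816327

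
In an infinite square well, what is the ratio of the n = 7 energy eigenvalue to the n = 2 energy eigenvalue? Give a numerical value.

E_n = n²π²ℏ²/(2mL²) so the ratio is n₂²/n₁² = 49/4 = 12.25.

12.25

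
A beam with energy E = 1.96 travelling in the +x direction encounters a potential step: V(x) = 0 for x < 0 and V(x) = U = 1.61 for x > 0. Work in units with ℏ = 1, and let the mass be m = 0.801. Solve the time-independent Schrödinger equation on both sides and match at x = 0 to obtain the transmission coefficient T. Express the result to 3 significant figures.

The wavenumbers are k₁ = √(2mE)/ℏ = 1.772 on the left and k₂ = √(2m(E − U))/ℏ = 0.7488 on the right.
Continuity of ψ and ψ′ at the step yields the reflection amplitude r = (k₁ − k₂)/(k₁ + k₂) = 0.4059; thus R = |r|² = 0.1648, T = 0.8352.

T = 0.835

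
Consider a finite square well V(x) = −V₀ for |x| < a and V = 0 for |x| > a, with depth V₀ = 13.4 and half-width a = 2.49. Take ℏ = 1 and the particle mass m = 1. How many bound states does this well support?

Define the well-strength parameter z₀ = (a/ℏ)√(2mV₀) = 2.49 × √(2·1·13.4) = 12.89.
The even/odd transcendental equations gain one root per π/2 in z₀, giving N = 1 + ⌊2z₀/π⌋ = 1 + ⌊8.206⌋ = 9.

N = 9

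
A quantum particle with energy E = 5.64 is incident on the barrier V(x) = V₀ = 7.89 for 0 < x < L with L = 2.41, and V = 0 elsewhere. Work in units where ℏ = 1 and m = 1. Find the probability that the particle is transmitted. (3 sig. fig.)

Since E < V₀ the interior solution is evanescent with decay constant κ = √(2m(V₀ − E))/ℏ = 2.121.
κL = 5.112, sinh(κL) = 83.03.
The exact tunnelling result is T⁻¹ = 1 + V₀² sinh²(κL) / [4E(V₀ − E)] = 8456, so T = 0.000118.

T = 0.000118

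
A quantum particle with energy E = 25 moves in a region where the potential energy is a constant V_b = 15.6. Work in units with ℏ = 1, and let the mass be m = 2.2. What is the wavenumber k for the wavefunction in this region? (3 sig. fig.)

With E > V_b the solution is oscillatory, ψ ∝ e^{±ikx} with k = √(2m(E − V_b))/ℏ.
k = √(2 × 2.2 × 9.4) = 6.431.

k = 6.43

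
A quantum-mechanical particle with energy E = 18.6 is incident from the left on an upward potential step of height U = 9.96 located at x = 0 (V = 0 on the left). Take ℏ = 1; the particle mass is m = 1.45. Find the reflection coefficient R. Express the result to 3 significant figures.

R = 0.0359

The wavenumbers are k₁ = √(2mE)/ℏ = 7.344 on the left and k₂ = √(2m(E − U))/ℏ = 5.006 on the right.
Matching ψ and ψ′ at x = 0 gives r = (k₁ − k₂)/(k₁ + k₂), so R = r² = 0.03586 and T = 1 − R = 0.9641.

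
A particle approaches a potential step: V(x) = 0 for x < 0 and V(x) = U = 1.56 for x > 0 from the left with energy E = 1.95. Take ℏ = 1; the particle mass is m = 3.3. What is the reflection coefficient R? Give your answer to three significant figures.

R = 0.146

The wavenumbers are k₁ = √(2mE)/ℏ = 3.587 on the left and k₂ = √(2m(E − U))/ℏ = 1.604 on the right.
Matching ψ and ψ′ at x = 0 gives r = (k₁ − k₂)/(k₁ + k₂), so R = r² = 0.1459 and T = 1 − R = 0.8541.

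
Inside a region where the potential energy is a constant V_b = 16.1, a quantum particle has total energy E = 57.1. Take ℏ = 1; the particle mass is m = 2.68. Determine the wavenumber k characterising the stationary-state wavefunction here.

With E > V_b the solution is oscillatory, ψ ∝ e^{±ikx} with k = √(2m(E − V_b))/ℏ.
k = √(2 × 2.68 × 41) = 14.82.

k = 14.8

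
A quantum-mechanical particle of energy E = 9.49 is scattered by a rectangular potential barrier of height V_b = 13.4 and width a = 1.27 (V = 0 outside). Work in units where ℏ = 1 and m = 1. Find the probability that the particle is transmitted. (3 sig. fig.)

E < V_b: inside the barrier ψ ∝ e^{±κx} with κ = √(2m(V_b − E))/ℏ = 2.796.
κa = 3.551, sinh(κa) = 17.42.
The exact tunnelling result is T⁻¹ = 1 + V_b² sinh²(κa) / [4E(V_b − E)] = 368.0, so T = 0.00272.

T = 0.00272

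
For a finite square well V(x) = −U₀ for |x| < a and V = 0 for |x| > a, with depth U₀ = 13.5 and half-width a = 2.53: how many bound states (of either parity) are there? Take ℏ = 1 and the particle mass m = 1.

Define the well-strength parameter z₀ = (a/ℏ)√(2mU₀) = 2.53 × √(2·1·13.5) = 13.15.
The even/odd transcendental equations gain one root per π/2 in z₀, giving N = 1 + ⌊2z₀/π⌋ = 1 + ⌊8.369⌋ = 9.

N = 9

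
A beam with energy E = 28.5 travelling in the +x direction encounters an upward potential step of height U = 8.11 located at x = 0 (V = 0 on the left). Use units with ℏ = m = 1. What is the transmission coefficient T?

The wavenumbers are k₁ = √(2mE)/ℏ = 7.550 on the left and k₂ = √(2m(E − U))/ℏ = 6.386 on the right.
Matching ψ and ψ′ at x = 0 gives r = (k₁ − k₂)/(k₁ + k₂), so R = r² = 0.006976 and T = 1 − R = 0.9930.

T = 0.993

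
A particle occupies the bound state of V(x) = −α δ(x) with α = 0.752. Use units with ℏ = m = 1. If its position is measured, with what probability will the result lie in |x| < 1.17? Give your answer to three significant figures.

P = 0.828

The normalised bound state is ψ = √κ e^{−κ|x|} with κ = mα/ℏ² = 0.7520.
P(|x| < d) = ∫_{−d}^{d} κ e^{−2κ|x|} dx = 1 − e^{−2κd} = 1 − e^{−1.760} = 0.8279.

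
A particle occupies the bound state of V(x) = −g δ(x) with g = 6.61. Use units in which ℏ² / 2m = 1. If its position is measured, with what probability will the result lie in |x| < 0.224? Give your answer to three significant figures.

P = 0.773

The normalised bound state is ψ = √κ e^{−κ|x|} with κ = mg/ℏ² = 3.305.
P(|x| < d) = ∫_{−d}^{d} κ e^{−2κ|x|} dx = 1 − e^{−2κd} = 1 − e^{−1.481} = 0.7725.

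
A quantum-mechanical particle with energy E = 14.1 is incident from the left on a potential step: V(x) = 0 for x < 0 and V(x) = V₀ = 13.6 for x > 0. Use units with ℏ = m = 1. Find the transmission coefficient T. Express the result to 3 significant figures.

T = 0.533

On each side the TISE gives plane waves with k = √(2m(E − V))/ℏ: k₁ = √(2·1·14.1) = 5.310, k₂ = √(2·1·0.5) = 1.000.
Matching ψ and ψ′ at x = 0 gives r = (k₁ − k₂)/(k₁ + k₂), so R = r² = 0.4666 and T = 1 − R = 0.5334.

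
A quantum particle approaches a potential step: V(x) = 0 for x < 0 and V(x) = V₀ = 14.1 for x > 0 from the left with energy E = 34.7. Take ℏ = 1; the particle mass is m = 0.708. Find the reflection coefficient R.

R = 0.0168

The wavenumbers are k₁ = √(2mE)/ℏ = 7.010 on the left and k₂ = √(2m(E − V₀))/ℏ = 5.401 on the right.
Matching ψ and ψ′ at x = 0 gives r = (k₁ − k₂)/(k₁ + k₂), so R = r² = 0.01680 and T = 1 − R = 0.9832.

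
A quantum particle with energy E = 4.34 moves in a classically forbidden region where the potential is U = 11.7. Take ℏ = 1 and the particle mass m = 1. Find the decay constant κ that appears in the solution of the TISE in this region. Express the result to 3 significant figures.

κ = 3.84

Since E < U the TISE in this region is ψ'' = κ²ψ with κ = √(2m(U − E))/ℏ.
κ = √(2 × 1 × 7.36) = 3.837.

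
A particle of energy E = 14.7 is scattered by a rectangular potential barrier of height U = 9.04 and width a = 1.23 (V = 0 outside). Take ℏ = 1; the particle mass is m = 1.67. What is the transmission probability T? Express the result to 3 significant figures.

Above the barrier the interior wavenumber is k₂ = √(2m(E − U))/ℏ = 4.348, giving phase k₂a = 5.348.
Matching at both interfaces gives T⁻¹ = 1 + U² sin²(k₂a) / [4E(E − U)] = 1.159, hence T = 0.863.

T = 0.863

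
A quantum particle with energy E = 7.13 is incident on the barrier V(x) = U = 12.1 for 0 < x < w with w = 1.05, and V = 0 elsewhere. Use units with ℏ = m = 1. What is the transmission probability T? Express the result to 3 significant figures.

T = 0.00515

Since E < U the interior solution is evanescent with decay constant κ = √(2m(U − E))/ℏ = 3.153.
κw = 3.310, sinh(κw) = 13.68.
The exact tunnelling result is T⁻¹ = 1 + U² sinh²(κw) / [4E(U − E)] = 194.3, so T = 0.00515.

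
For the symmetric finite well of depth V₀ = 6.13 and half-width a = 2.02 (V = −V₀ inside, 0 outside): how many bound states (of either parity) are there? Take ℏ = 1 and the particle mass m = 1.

N = 5

The dimensionless depth is z₀ = a√(2mV₀)/ℏ = 2.02 × √(12.26) = 7.073.
The even/odd transcendental equations gain one root per π/2 in z₀, giving N = 1 + ⌊2z₀/π⌋ = 1 + ⌊4.503⌋ = 5.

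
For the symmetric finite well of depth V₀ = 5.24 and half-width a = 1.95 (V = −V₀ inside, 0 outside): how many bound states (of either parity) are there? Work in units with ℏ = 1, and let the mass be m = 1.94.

The dimensionless depth is z₀ = a√(2mV₀)/ℏ = 1.95 × √(20.33) = 8.793.
A new bound state (alternating even/odd) appears each time z₀ passes a multiple of π/2, so N = ⌊2z₀/π⌋ + 1 = ⌊5.598⌋ + 1 = 6.

N = 6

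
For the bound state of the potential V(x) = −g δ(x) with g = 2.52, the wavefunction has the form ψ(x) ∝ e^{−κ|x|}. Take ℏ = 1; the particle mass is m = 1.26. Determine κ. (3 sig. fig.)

Integrating the TISE across x = 0 gives the cusp condition ψ'(0⁺) − ψ'(0⁻) = −(2mg/ℏ²)ψ(0).
With ψ ∝ e^{−κ|x|} this yields −2κ = −2mg/ℏ², so κ = mg/ℏ² = 3.175.

κ = 3.18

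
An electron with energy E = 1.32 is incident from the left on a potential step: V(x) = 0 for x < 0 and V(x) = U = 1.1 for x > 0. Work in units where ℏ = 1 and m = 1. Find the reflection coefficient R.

R = 0.177

The wavenumbers are k₁ = √(2mE)/ℏ = 1.625 on the left and k₂ = √(2m(E − U))/ℏ = 0.6633 on the right.
Continuity of ψ and ψ′ at the step yields the reflection amplitude r = (k₁ − k₂)/(k₁ + k₂) = 0.4202; thus R = |r|² = 0.1766, T = 0.8234.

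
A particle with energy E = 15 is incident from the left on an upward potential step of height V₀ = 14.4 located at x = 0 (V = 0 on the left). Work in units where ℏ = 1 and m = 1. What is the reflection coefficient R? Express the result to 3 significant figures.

On each side the TISE gives plane waves with k = √(2m(E − V))/ℏ: k₁ = √(2·1·15) = 5.477, k₂ = √(2·1·0.6) = 1.095.
Continuity of ψ and ψ′ at the step yields the reflection amplitude r = (k₁ − k₂)/(k₁ + k₂) = 0.6667; thus R = |r|² = 0.4444, T = 0.5556.

R = 0.444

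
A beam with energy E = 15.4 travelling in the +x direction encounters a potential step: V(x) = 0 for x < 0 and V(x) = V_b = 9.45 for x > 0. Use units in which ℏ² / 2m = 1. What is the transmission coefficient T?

The wavenumbers are k₁ = √(2mE)/ℏ = 3.924 on the left and k₂ = √(2m(E − V_b))/ℏ = 2.439 on the right.
Matching ψ and ψ′ at x = 0 gives r = (k₁ − k₂)/(k₁ + k₂), so R = r² = 0.05446 and T = 1 − R = 0.9455.

T = 0.946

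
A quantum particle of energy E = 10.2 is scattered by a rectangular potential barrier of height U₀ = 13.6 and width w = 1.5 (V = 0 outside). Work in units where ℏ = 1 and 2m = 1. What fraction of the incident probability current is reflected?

R = 0.988

Since E < U₀ the interior solution is evanescent with decay constant κ = √(2m(U₀ − E))/ℏ = 1.844.
κw = 2.766, sinh(κw) = 7.915.
The exact tunnelling result is T⁻¹ = 1 + U₀² sinh²(κw) / [4E(U₀ − E)] = 84.53, so T = 0.0118.
R = 1 − T = 0.988.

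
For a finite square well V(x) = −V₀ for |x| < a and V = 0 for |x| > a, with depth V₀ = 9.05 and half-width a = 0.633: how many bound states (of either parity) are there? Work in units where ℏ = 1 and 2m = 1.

The dimensionless depth is z₀ = a√(2mV₀)/ℏ = 0.633 × √(9.050) = 1.904.
A new bound state (alternating even/odd) appears each time z₀ passes a multiple of π/2, so N = ⌊2z₀/π⌋ + 1 = ⌊1.212⌋ + 1 = 2.

N = 2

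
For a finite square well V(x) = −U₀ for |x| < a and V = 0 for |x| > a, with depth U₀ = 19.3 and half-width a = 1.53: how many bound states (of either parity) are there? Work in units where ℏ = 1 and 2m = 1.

N = 5

The dimensionless depth is z₀ = a√(2mU₀)/ℏ = 1.53 × √(19.30) = 6.722.
A new bound state (alternating even/odd) appears each time z₀ passes a multiple of π/2, so N = ⌊2z₀/π⌋ + 1 = ⌊4.279⌋ + 1 = 5.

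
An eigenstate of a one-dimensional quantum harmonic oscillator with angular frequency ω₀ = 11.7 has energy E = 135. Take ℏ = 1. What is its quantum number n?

E_n = ℏω₀(n + ½) ⇒ n = E/(ℏω₀) − ½ = 135/11.7 − 0.5 = 11.038 → n = 11.

n = 11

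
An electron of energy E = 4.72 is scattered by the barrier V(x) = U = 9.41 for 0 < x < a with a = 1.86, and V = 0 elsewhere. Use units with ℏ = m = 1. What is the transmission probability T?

E < U: inside the barrier ψ ∝ e^{±κx} with κ = √(2m(U − E))/ℏ = 3.063.
κa = 5.697, sinh(κa) = 148.9.
The exact tunnelling result is T⁻¹ = 1 + U² sinh²(κa) / [4E(U − E)] = 22180, so T = 0.0000451.

T = 0.0000451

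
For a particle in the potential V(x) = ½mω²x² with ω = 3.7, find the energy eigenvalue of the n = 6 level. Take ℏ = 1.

Using E_n = (n + ½)ℏω: E_6 = 6.5 × 3.7 = 24.05.

E = 24.1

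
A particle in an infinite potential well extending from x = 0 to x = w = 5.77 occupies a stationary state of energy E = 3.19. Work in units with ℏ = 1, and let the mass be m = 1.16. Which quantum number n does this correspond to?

From E_n = n²π²ℏ²/(2mw²) invert to n = √(2mw²E)/(πℏ).
n = (5.77/π) × √(2 × 1.16 × 3.19) = 4.996 → n = 5.

n = 5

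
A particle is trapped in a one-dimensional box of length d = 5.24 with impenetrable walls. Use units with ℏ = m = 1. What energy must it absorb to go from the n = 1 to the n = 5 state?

E_n = n²π²ℏ²/(2md²), so ΔE = (5² − 1²) π²ℏ²/(2md²).
ΔE = 24 × π² / (2 × 1 × 5.24²) = 4.313.

ΔE = 4.31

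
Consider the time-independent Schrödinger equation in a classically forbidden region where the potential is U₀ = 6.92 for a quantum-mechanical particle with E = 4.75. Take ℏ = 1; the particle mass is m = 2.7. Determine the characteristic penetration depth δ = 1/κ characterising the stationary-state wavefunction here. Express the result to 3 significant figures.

Since E < U₀ the TISE in this region is ψ'' = κ²ψ with κ = √(2m(U₀ − E))/ℏ.
κ = √(2 × 2.7 × 2.17) = 3.423. The penetration depth is δ = 1/κ = 0.292.

δ = 0.292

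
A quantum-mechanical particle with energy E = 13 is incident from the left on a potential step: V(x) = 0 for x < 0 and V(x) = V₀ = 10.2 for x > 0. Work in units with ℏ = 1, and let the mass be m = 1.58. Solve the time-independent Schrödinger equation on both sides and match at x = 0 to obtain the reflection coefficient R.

R = 0.134

The wavenumbers are k₁ = √(2mE)/ℏ = 6.409 on the left and k₂ = √(2m(E − V₀))/ℏ = 2.975 on the right.
Continuity of ψ and ψ′ at the step yields the reflection amplitude r = (k₁ − k₂)/(k₁ + k₂) = 0.3660; thus R = |r|² = 0.1340, T = 0.8660.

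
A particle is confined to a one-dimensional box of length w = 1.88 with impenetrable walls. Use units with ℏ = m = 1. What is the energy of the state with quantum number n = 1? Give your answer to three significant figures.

Requiring ψ(0) = ψ(w) = 0 quantises k = nπ/w, hence E_n = ℏ²k²/2m = n²π²ℏ²/(2mw²).
E_1 = 1² × π² / (2 × 1 × 1.88²) = 1.396.

E = 1.40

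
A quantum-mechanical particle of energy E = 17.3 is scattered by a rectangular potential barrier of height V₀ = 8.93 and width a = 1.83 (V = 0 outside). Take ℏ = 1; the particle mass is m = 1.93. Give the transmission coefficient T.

T = 0.914

Above the barrier the interior wavenumber is k₂ = √(2m(E − V₀))/ℏ = 5.684, giving phase k₂a = 10.40.
T = [1 + V₀² sin²(k₂a) / (4E(E − V₀))]⁻¹ = 1/1.095 = 0.914.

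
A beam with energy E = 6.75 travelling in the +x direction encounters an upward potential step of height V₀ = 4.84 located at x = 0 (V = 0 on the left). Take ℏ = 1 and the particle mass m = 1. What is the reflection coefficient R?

The wavenumbers are k₁ = √(2mE)/ℏ = 3.674 on the left and k₂ = √(2m(E − V₀))/ℏ = 1.954 on the right.
Continuity of ψ and ψ′ at the step yields the reflection amplitude r = (k₁ − k₂)/(k₁ + k₂) = 0.3055; thus R = |r|² = 0.09335, T = 0.9067.

R = 0.0933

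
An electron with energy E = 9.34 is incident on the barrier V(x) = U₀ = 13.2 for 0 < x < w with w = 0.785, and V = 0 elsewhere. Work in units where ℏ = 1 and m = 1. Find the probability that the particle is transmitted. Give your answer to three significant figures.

Since E < U₀ the interior solution is evanescent with decay constant κ = √(2m(U₀ − E))/ℏ = 2.778.
κw = 2.181, sinh(κw) = 4.372.
The exact tunnelling result is T⁻¹ = 1 + U₀² sinh²(κw) / [4E(U₀ − E)] = 24.09, so T = 0.0415.

T = 0.0415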